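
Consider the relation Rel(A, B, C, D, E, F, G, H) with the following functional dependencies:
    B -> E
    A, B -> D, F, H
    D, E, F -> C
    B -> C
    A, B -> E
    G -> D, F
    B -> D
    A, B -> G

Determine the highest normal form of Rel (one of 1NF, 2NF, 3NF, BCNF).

1NF

Candidate key: {A, B}. Prime attributes: {A, B}.
B -> E: {B}⁺ = {B, C, D, E}, which is not all of the attributes, so the left side is not a superkey — BCNF is violated.
B -> E determines the non-prime attribute {E} from a non-superkey — 3NF is violated.
The proper key subset {B} of {A, B} determines non-prime {C, D, E}, so the relation is not even in 2NF.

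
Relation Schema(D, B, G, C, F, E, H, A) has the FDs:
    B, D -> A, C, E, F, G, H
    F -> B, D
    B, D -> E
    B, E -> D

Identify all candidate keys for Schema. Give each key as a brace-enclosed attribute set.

{F} is a candidate key since {F}⁺ = {A, B, C, D, E, F, G, H} covers every attribute.
{B, D} is a candidate key since {B, D}⁺ = {A, B, C, D, E, F, G, H} covers every attribute.
{B, E} is a candidate key since {B, E}⁺ = {A, B, C, D, E, F, G, H} covers every attribute.
Any other superkey properly contains one of these, so there are no further candidate keys.

{B, D}, {B, E}, {F}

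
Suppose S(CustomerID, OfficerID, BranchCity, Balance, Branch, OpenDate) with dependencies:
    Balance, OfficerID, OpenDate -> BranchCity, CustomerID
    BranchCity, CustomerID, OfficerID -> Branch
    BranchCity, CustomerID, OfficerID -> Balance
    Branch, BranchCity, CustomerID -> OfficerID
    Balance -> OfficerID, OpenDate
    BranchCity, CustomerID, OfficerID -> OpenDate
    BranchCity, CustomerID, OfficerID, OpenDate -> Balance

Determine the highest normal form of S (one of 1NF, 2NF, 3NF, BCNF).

BCNF

Candidate keys: {Balance}, {Branch, BranchCity, CustomerID}, {BranchCity, CustomerID, OfficerID}. Prime attributes: {Balance, Branch, BranchCity, CustomerID, OfficerID}.
Each dependency's left side is a superkey — BCNF holds.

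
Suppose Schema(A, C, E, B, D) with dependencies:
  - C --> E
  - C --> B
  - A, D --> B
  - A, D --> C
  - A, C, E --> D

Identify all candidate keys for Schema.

{A, C}, {A, D}

Attributes never on any right-hand side: {A} — every candidate key must contain it.
{A, C}⁺ = {A, B, C, D, E}, which is every attribute, so {A, C} is a candidate key.
{A, D}⁺ = {A, B, C, D, E}, which is every attribute, so {A, D} is a candidate key.
Any other superkey properly contains one of these, so there are no further candidate keys.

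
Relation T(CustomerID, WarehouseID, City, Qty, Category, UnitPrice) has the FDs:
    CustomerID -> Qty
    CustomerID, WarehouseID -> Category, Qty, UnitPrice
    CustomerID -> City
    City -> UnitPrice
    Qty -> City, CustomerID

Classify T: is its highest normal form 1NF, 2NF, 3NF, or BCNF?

1NF

Candidate keys: {CustomerID, WarehouseID}, {Qty, WarehouseID}. Prime attributes: {CustomerID, Qty, WarehouseID}.
CustomerID -> Qty breaks BCNF: {CustomerID}⁺ = {City, CustomerID, Qty, UnitPrice}, so {CustomerID} is not a superkey.
Because {City} is non-prime and the left side of CustomerID -> City is not a superkey, the relation is not in 3NF.
The proper key subset {CustomerID} of {CustomerID, WarehouseID} determines non-prime {City, UnitPrice}, so the relation is not even in 2NF.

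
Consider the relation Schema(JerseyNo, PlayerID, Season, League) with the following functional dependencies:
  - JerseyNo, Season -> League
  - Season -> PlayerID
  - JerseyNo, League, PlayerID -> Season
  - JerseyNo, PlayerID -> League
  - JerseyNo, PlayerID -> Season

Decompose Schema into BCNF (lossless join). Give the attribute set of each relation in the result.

{JerseyNo, League, Season}; {PlayerID, Season}

Candidate keys of the original relation: {JerseyNo, PlayerID}, {JerseyNo, Season}.
{JerseyNo, League, PlayerID, Season}: {Season} determines {PlayerID, Season} here but is not a superkey — split on Season -> PlayerID, giving {PlayerID, Season} and {JerseyNo, League, Season}.
{PlayerID, Season} has no BCNF violation.
{JerseyNo, League, Season} has no BCNF violation.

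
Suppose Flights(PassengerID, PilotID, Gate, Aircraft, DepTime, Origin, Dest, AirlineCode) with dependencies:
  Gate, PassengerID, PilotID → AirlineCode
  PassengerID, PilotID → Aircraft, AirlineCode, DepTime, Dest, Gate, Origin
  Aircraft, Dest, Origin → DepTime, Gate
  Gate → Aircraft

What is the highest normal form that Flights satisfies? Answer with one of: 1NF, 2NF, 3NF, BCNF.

Candidate key: {PassengerID, PilotID}. Prime attributes: {PassengerID, PilotID}.
Aircraft, Dest, Origin → DepTime, Gate breaks BCNF: {Aircraft, Dest, Origin}⁺ = {Aircraft, DepTime, Dest, Gate, Origin}, so {Aircraft, Dest, Origin} is not a superkey.
Aircraft, Dest, Origin → DepTime, Gate determines the non-prime attributes {DepTime, Gate} from a non-superkey — 3NF is violated.
No non-prime attribute depends on a proper subset of any candidate key, so 2NF holds.

2NF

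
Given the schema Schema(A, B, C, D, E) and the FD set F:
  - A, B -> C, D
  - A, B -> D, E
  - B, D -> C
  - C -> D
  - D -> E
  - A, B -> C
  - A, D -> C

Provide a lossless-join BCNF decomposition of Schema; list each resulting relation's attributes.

Candidate key of the original relation: {A, B}.
Within {A, B, C, D, E}: {B, D}⁺ ∩ {A, B, C, D, E} = {B, C, D, E}, not the whole set, so B, D -> C, E violates BCNF; decompose into {B, C, D, E} and {A, B, D}.
Within {B, C, D, E}: {C}⁺ ∩ {B, C, D, E} = {C, D, E}, not the whole set, so C -> D, E violates BCNF; decompose into {C, D, E} and {B, C}.
Within {C, D, E}: {D}⁺ ∩ {C, D, E} = {D, E}, not the whole set, so D -> E violates BCNF; decompose into {D, E} and {C, D}.
{D, E} is in BCNF.
{C, D} is in BCNF.
{B, C} is in BCNF.
{A, B, D} is in BCNF.

{A, B, D}; {B, C}; {C, D}; {D, E}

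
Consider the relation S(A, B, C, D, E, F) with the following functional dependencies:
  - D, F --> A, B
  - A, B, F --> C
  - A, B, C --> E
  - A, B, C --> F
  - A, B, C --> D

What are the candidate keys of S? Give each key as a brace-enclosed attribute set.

{A, B, C}, {A, B, F}, {D, F}

{D, F} is a candidate key since {D, F}⁺ = {A, B, C, D, E, F} covers every attribute.
{A, B, C} is a candidate key since {A, B, C}⁺ = {A, B, C, D, E, F} covers every attribute.
{A, B, F} is a candidate key since {A, B, F}⁺ = {A, B, C, D, E, F} covers every attribute.
No proper subset of any of these is a key, and no other minimal superkey exists.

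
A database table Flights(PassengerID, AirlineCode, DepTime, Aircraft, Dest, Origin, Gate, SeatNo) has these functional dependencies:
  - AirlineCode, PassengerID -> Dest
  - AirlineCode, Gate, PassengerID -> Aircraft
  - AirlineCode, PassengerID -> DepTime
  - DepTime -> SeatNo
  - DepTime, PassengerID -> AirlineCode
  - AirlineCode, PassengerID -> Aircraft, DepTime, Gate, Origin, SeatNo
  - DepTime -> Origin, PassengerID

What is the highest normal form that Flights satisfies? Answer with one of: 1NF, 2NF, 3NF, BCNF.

Candidate keys: {AirlineCode, PassengerID}, {DepTime}. Prime attributes: {AirlineCode, DepTime, PassengerID}.
The left-hand side of every FD is a superkey, so BCNF is satisfied.

BCNF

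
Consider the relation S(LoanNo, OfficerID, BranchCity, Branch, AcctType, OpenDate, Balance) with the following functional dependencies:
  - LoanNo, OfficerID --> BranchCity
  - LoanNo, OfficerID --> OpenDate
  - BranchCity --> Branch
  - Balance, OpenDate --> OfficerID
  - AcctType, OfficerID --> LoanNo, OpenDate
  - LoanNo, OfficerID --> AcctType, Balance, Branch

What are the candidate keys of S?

Closure of {AcctType, OfficerID} is {AcctType, Balance, Branch, BranchCity, LoanNo, OfficerID, OpenDate}, the whole schema; {AcctType, OfficerID} is a candidate key.
Closure of {LoanNo, OfficerID} is {AcctType, Balance, Branch, BranchCity, LoanNo, OfficerID, OpenDate}, the whole schema; {LoanNo, OfficerID} is a candidate key.
Closure of {AcctType, Balance, OpenDate} is {AcctType, Balance, Branch, BranchCity, LoanNo, OfficerID, OpenDate}, the whole schema; {AcctType, Balance, OpenDate} is a candidate key.
Closure of {Balance, LoanNo, OpenDate} is {AcctType, Balance, Branch, BranchCity, LoanNo, OfficerID, OpenDate}, the whole schema; {Balance, LoanNo, OpenDate} is a candidate key.
These are minimal and exhaustive — every other superkey contains one of them.

{AcctType, Balance, OpenDate}, {AcctType, OfficerID}, {Balance, LoanNo, OpenDate}, {LoanNo, OfficerID}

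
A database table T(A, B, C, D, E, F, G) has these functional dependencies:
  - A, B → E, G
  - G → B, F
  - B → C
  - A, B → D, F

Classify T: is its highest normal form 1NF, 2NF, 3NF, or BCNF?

Candidate keys: {A, B}, {A, G}. Prime attributes: {A, B, G}.
For G → B, F we have {G}⁺ = {B, C, F, G}; {G} is not a superkey, so BCNF fails.
G → B, F has non-prime {F} on the right and a non-superkey on the left, so 3NF fails.
{B} is a proper subset of the key {A, B}, and {B}⁺ contains the non-prime attribute {C} — a partial dependency, so 2NF is violated.

1NF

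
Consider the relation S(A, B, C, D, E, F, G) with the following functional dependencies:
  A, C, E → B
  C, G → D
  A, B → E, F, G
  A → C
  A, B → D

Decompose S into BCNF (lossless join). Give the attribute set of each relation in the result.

{A, B, E, F, G}; {A, C}; {C, D, G}

Candidate keys of the original relation: {A, B}, {A, E}.
Within {A, B, C, D, E, F, G}: {C, G}⁺ ∩ {A, B, C, D, E, F, G} = {C, D, G}, not the whole set, so C, G → D violates BCNF; decompose into {C, D, G} and {A, B, C, E, F, G}.
{C, D, G} has no BCNF violation.
Within {A, B, C, E, F, G}: {A}⁺ ∩ {A, B, C, E, F, G} = {A, C}, not the whole set, so A → C violates BCNF; decompose into {A, C} and {A, B, E, F, G}.
{A, C} has no BCNF violation.
{A, B, E, F, G} has no BCNF violation.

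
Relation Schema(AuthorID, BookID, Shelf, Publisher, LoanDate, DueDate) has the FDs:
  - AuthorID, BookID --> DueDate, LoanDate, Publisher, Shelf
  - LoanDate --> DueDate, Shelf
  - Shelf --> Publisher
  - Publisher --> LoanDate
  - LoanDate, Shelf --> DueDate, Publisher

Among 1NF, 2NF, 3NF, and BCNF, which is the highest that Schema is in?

Candidate key: {AuthorID, BookID}. Prime attributes: {AuthorID, BookID}.
For LoanDate --> DueDate, Shelf we have {LoanDate}⁺ = {DueDate, LoanDate, Publisher, Shelf}; {LoanDate} is not a superkey, so BCNF fails.
Because {DueDate, Shelf} are non-prime and the left side of LoanDate --> DueDate, Shelf is not a superkey, the relation is not in 3NF.
Checking every proper subset of each key, none determines a non-prime attribute — 2NF is satisfied.

2NF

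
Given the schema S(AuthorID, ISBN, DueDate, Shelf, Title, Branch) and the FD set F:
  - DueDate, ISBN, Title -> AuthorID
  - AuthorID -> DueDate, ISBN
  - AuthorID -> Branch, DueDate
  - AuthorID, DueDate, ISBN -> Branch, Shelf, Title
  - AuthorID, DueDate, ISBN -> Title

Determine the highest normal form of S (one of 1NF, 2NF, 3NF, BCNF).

BCNF

Candidate keys: {AuthorID}, {DueDate, ISBN, Title}. Prime attributes: {AuthorID, DueDate, ISBN, Title}.
The left-hand side of every FD is a superkey, so BCNF is satisfied.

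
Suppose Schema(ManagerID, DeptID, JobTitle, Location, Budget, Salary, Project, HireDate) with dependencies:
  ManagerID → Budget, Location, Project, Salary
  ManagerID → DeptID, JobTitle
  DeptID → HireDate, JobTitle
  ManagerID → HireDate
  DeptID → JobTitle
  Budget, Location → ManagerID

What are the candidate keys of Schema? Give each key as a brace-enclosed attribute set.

{ManagerID}⁺ = {Budget, DeptID, HireDate, JobTitle, Location, ManagerID, Project, Salary} — all of the relation — so {ManagerID} is a candidate key.
{Budget, Location}⁺ = {Budget, DeptID, HireDate, JobTitle, Location, ManagerID, Project, Salary} — all of the relation — so {Budget, Location} is a candidate key.
No proper subset of any of these is a key, and no other minimal superkey exists.

{Budget, Location}, {ManagerID}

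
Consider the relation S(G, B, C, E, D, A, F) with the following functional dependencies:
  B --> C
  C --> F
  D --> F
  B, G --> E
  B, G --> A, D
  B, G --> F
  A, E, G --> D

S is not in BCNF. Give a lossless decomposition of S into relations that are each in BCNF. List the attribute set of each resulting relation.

Candidate key of the original relation: {B, G}.
{A, B, C, D, E, F, G}: {B} determines {B, C, F} here but is not a superkey — split on B --> C, F, giving {B, C, F} and {A, B, D, E, G}.
{B, C, F}: {C} determines {C, F} here but is not a superkey — split on C --> F, giving {C, F} and {B, C}.
{C, F}: every determinant is a superkey — BCNF.
{B, C}: every determinant is a superkey — BCNF.
{A, B, D, E, G}: {A, E, G} determines {A, D, E, G} here but is not a superkey — split on A, E, G --> D, giving {A, D, E, G} and {A, B, E, G}.
{A, D, E, G}: every determinant is a superkey — BCNF.
{A, B, E, G}: every determinant is a superkey — BCNF.

{A, B, E, G}; {A, D, E, G}; {B, C}; {C, F}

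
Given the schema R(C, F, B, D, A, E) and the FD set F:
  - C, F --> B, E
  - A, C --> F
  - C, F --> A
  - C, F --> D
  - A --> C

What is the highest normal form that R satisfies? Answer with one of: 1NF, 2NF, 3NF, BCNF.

BCNF

Candidate keys: {A}, {C, F}. Prime attributes: {A, C, F}.
The left-hand side of every FD is a superkey, so BCNF is satisfied.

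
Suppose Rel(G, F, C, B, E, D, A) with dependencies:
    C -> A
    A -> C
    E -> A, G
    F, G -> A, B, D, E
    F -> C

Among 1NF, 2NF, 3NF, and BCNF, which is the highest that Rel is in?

1NF

Candidate keys: {E, F}, {F, G}. Prime attributes: {E, F, G}.
For C -> A we have {C}⁺ = {A, C}; {C} is not a superkey, so BCNF fails.
Because {A} is non-prime and the left side of C -> A is not a superkey, the relation is not in 3NF.
{E} is a proper subset of the key {E, F}, and {E}⁺ contains the non-prime attributes {A, C} — a partial dependency, so 2NF is violated.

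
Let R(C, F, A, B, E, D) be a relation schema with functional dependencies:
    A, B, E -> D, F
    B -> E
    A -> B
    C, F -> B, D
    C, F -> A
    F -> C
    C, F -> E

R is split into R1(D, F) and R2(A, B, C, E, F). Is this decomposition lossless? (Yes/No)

The shared attributes are {F} and {F}⁺ = {A, B, C, D, E, F}.
This includes all of R1, so the common attributes are a superkey of R1 — the join is lossless.

Yes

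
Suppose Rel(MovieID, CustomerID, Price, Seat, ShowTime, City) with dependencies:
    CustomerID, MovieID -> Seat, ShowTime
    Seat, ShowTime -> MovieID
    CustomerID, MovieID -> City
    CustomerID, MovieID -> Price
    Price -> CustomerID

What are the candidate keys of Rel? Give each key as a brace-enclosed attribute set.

{CustomerID, MovieID}, {CustomerID, Seat, ShowTime}, {MovieID, Price}, {Price, Seat, ShowTime}

Closure of {CustomerID, MovieID} is {City, CustomerID, MovieID, Price, Seat, ShowTime}, the whole schema; {CustomerID, MovieID} is a candidate key.
Closure of {MovieID, Price} is {City, CustomerID, MovieID, Price, Seat, ShowTime}, the whole schema; {MovieID, Price} is a candidate key.
Closure of {CustomerID, Seat, ShowTime} is {City, CustomerID, MovieID, Price, Seat, ShowTime}, the whole schema; {CustomerID, Seat, ShowTime} is a candidate key.
Closure of {Price, Seat, ShowTime} is {City, CustomerID, MovieID, Price, Seat, ShowTime}, the whole schema; {Price, Seat, ShowTime} is a candidate key.
No proper subset of any of these is a key, and no other minimal superkey exists.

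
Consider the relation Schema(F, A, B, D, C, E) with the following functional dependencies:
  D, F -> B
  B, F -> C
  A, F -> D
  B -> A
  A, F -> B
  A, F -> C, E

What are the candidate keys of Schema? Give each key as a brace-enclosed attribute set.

Attributes never on any right-hand side: {F} — every candidate key must contain it.
Closure of {A, F} is {A, B, C, D, E, F}, the whole schema; {A, F} is a candidate key.
Closure of {B, F} is {A, B, C, D, E, F}, the whole schema; {B, F} is a candidate key.
Closure of {D, F} is {A, B, C, D, E, F}, the whole schema; {D, F} is a candidate key.
No proper subset of any of these is a key, and no other minimal superkey exists.

{A, F}, {B, F}, {D, F}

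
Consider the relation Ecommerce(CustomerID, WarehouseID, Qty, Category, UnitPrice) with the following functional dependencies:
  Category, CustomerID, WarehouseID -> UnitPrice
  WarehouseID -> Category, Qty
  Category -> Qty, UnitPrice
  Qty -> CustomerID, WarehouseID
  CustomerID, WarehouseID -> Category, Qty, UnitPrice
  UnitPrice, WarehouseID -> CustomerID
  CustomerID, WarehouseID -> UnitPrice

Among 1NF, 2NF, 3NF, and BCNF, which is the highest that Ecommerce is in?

BCNF

Candidate keys: {Category}, {Qty}, {WarehouseID}. Prime attributes: {Category, Qty, WarehouseID}.
The left-hand side of every FD is a superkey, so BCNF is satisfied.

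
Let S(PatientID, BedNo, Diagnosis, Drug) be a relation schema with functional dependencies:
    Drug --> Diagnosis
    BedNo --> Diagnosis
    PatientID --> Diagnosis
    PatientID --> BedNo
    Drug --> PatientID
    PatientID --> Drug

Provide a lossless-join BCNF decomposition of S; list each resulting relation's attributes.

Candidate keys of the original relation: {Drug}, {PatientID}.
Within {BedNo, Diagnosis, Drug, PatientID}: {BedNo}⁺ ∩ {BedNo, Diagnosis, Drug, PatientID} = {BedNo, Diagnosis}, not the whole set, so BedNo --> Diagnosis violates BCNF; decompose into {BedNo, Diagnosis} and {BedNo, Drug, PatientID}.
{BedNo, Diagnosis} has no BCNF violation.
{BedNo, Drug, PatientID} has no BCNF violation.

{BedNo, Diagnosis}; {BedNo, Drug, PatientID}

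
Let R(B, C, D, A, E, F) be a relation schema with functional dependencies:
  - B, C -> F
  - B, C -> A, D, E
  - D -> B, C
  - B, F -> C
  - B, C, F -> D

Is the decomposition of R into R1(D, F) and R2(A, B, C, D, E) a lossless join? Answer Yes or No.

Common attributes: {D}; their closure is {A, B, C, D, E, F}.
This includes all of R1, so the common attributes are a superkey of R1 — the join is lossless.

Yes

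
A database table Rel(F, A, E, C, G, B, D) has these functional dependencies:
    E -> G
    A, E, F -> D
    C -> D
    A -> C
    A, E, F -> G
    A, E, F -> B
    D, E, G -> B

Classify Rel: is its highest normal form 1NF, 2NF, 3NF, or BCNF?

1NF

Candidate key: {A, E, F}. Prime attributes: {A, E, F}.
For E -> G we have {E}⁺ = {E, G}; {E} is not a superkey, so BCNF fails.
E -> G has non-prime {G} on the right and a non-superkey on the left, so 3NF fails.
{A} is a proper subset of the key {A, E, F}, and {A}⁺ contains the non-prime attributes {C, D} — a partial dependency, so 2NF is violated.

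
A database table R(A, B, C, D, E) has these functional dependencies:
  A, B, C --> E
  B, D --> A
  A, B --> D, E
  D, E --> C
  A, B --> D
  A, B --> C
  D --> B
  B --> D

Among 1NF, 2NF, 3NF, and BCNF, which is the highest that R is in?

Candidate keys: {B}, {D}. Prime attributes: {B, D}.
The left-hand side of every FD is a superkey, so BCNF is satisfied.

BCNF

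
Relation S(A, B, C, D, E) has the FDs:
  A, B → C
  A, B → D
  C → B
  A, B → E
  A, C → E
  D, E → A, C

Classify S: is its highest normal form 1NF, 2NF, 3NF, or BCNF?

3NF

Candidate keys: {A, B}, {A, C}, {D, E}. Prime attributes: {A, B, C, D, E}.
C → B breaks BCNF: {C}⁺ = {B, C}, so {C} is not a superkey.
Its right-hand attributes {B} are all prime, as are those of every other non-superkey FD — the relation is in 3NF.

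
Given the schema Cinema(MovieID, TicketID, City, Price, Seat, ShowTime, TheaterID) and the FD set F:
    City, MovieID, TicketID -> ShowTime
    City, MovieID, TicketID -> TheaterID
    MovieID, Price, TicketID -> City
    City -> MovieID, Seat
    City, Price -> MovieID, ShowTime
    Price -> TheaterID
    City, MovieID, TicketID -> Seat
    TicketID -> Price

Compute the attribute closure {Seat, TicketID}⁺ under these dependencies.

{Price, Seat, TheaterID, TicketID}

Start with {Seat, TicketID}.
TicketID -> Price applies; add {Price} → now {Price, Seat, TicketID}.
Price -> TheaterID applies; add {TheaterID} → now {Price, Seat, TheaterID, TicketID}.
No further FD applies.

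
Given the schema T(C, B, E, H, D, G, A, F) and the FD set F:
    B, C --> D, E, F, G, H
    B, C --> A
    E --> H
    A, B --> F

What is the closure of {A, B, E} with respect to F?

{A, B, E, F, H}

Start with {A, B, E}.
E --> H applies; add {H} → now {A, B, E, H}.
A, B --> F applies; add {F} → now {A, B, E, F, H}.
No further FD applies.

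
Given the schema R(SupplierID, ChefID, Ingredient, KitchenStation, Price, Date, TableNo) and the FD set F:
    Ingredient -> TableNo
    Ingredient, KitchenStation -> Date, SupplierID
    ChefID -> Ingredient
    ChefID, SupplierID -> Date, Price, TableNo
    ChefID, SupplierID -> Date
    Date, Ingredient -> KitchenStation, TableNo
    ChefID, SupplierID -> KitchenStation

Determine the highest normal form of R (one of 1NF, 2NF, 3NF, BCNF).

Candidate keys: {ChefID, Date}, {ChefID, KitchenStation}, {ChefID, SupplierID}. Prime attributes: {ChefID, Date, KitchenStation, SupplierID}.
Ingredient -> TableNo breaks BCNF: {Ingredient}⁺ = {Ingredient, TableNo}, so {Ingredient} is not a superkey.
Ingredient -> TableNo has non-prime {TableNo} on the right and a non-superkey on the left, so 3NF fails.
Since {ChefID} ⊂ {ChefID, Date} and {ChefID}⁺ ⊇ {Ingredient, TableNo} with {Ingredient, TableNo} non-prime, there is a partial dependency; 2NF fails.

1NF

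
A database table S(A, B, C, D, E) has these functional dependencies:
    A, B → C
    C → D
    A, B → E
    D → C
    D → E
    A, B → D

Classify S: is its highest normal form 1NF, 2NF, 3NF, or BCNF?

Candidate key: {A, B}. Prime attributes: {A, B}.
C → D breaks BCNF: {C}⁺ = {C, D, E}, so {C} is not a superkey.
Because {D} is non-prime and the left side of C → D is not a superkey, the relation is not in 3NF.
No non-prime attribute depends on a proper subset of any candidate key, so 2NF holds.

2NF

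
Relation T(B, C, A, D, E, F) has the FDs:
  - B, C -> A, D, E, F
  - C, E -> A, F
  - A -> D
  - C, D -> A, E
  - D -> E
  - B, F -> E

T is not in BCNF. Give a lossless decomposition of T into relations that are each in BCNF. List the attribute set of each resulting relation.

Candidate key of the original relation: {B, C}.
In {A, B, C, D, E, F}, {C, E} is not a superkey ({C, E}⁺ restricted to this set is {A, C, D, E, F}), so split on C, E -> A, D, F into {A, C, D, E, F} and {B, C, E}.
In {A, C, D, E, F}, {A} is not a superkey ({A}⁺ restricted to this set is {A, D, E}), so split on A -> D, E into {A, D, E} and {A, C, F}.
In {A, D, E}, {D} is not a superkey ({D}⁺ restricted to this set is {D, E}), so split on D -> E into {D, E} and {A, D}.
{D, E} is in BCNF.
{A, D} is in BCNF.
{A, C, F} is in BCNF.
{B, C, E} is in BCNF.

{A, C, F}; {A, D}; {B, C, E}; {D, E}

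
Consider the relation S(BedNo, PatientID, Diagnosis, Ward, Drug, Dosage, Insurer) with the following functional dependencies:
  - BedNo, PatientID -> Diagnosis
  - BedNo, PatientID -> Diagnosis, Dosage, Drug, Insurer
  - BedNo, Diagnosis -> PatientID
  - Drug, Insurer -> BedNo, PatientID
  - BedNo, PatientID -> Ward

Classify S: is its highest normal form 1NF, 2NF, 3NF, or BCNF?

Candidate keys: {BedNo, Diagnosis}, {BedNo, PatientID}, {Drug, Insurer}. Prime attributes: {BedNo, Diagnosis, Drug, Insurer, PatientID}.
Every FD has a superkey on the left, so the relation is in BCNF.

BCNF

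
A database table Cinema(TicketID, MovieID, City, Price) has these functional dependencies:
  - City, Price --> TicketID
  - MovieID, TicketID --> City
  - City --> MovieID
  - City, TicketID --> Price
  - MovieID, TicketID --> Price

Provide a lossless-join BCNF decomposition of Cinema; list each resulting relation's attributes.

Candidate keys of the original relation: {City, Price}, {City, TicketID}, {MovieID, TicketID}.
{City, MovieID, Price, TicketID}: {City} determines {City, MovieID} here but is not a superkey — split on City --> MovieID, giving {City, MovieID} and {City, Price, TicketID}.
{City, MovieID}: every determinant is a superkey — BCNF.
{City, Price, TicketID}: every determinant is a superkey — BCNF.

{City, MovieID}; {City, Price, TicketID}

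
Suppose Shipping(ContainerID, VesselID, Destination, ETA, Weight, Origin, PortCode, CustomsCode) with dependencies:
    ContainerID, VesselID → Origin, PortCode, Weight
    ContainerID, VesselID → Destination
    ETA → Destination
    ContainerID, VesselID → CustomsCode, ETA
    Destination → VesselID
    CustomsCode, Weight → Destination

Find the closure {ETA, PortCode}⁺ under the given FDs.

{Destination, ETA, PortCode, VesselID}

Start with {ETA, PortCode}.
ETA → Destination applies; add {Destination} → now {Destination, ETA, PortCode}.
Destination → VesselID applies; add {VesselID} → now {Destination, ETA, PortCode, VesselID}.
No further FD applies.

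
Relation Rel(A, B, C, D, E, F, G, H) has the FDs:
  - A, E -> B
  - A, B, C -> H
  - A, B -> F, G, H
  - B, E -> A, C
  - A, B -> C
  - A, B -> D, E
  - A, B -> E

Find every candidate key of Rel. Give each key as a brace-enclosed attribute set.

Closure of {A, B} is {A, B, C, D, E, F, G, H}, the whole schema; {A, B} is a candidate key.
Closure of {A, E} is {A, B, C, D, E, F, G, H}, the whole schema; {A, E} is a candidate key.
Closure of {B, E} is {A, B, C, D, E, F, G, H}, the whole schema; {B, E} is a candidate key.
These are minimal and exhaustive — every other superkey contains one of them.

{A, B}, {A, E}, {B, E}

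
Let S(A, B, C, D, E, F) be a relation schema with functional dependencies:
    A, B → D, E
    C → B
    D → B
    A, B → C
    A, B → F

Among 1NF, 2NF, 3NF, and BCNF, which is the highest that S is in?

Candidate keys: {A, B}, {A, C}, {A, D}. Prime attributes: {A, B, C, D}.
For C → B we have {C}⁺ = {B, C}; {C} is not a superkey, so BCNF fails.
Its right-hand attributes {B} are all prime, as are those of every other non-superkey FD — the relation is in 3NF.

3NF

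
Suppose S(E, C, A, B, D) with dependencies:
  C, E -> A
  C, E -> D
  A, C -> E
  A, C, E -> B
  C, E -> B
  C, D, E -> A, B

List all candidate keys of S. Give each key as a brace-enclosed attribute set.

Attributes never on any right-hand side: {C} — every candidate key must contain it.
{A, C} is a candidate key since {A, C}⁺ = {A, B, C, D, E} covers every attribute.
{C, E} is a candidate key since {C, E}⁺ = {A, B, C, D, E} covers every attribute.
Any other superkey properly contains one of these, so there are no further candidate keys.

{A, C}, {C, E}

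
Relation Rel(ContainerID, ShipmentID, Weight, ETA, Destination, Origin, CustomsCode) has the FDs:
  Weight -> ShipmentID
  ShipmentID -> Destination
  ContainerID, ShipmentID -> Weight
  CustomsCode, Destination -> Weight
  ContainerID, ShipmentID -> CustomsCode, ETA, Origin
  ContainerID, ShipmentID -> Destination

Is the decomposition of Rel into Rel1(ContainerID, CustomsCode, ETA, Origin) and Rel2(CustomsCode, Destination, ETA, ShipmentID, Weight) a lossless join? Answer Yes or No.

No

Common attributes: {CustomsCode, ETA}; their closure is {CustomsCode, ETA}.
Rel1 ⊄ {CustomsCode, ETA} and Rel2 ⊄ {CustomsCode, ETA}, so the split is lossy.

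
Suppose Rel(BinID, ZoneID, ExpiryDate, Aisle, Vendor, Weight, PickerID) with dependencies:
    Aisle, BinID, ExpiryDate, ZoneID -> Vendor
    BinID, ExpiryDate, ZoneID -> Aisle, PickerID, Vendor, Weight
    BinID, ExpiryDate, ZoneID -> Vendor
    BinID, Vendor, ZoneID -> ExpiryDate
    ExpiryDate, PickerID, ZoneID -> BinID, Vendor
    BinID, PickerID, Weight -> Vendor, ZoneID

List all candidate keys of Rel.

{BinID, ExpiryDate, ZoneID} is a candidate key since {BinID, ExpiryDate, ZoneID}⁺ = {Aisle, BinID, ExpiryDate, PickerID, Vendor, Weight, ZoneID} covers every attribute.
{BinID, PickerID, Weight} is a candidate key since {BinID, PickerID, Weight}⁺ = {Aisle, BinID, ExpiryDate, PickerID, Vendor, Weight, ZoneID} covers every attribute.
{BinID, Vendor, ZoneID} is a candidate key since {BinID, Vendor, ZoneID}⁺ = {Aisle, BinID, ExpiryDate, PickerID, Vendor, Weight, ZoneID} covers every attribute.
{ExpiryDate, PickerID, ZoneID} is a candidate key since {ExpiryDate, PickerID, ZoneID}⁺ = {Aisle, BinID, ExpiryDate, PickerID, Vendor, Weight, ZoneID} covers every attribute.
Any other superkey properly contains one of these, so there are no further candidate keys.

{BinID, ExpiryDate, ZoneID}, {BinID, PickerID, Weight}, {BinID, Vendor, ZoneID}, {ExpiryDate, PickerID, ZoneID}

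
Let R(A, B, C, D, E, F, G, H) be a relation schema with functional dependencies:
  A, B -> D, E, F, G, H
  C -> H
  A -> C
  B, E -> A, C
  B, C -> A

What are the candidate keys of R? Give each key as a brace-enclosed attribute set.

No FD produces {B}, so it must be in every candidate key.
{A, B} is a candidate key since {A, B}⁺ = {A, B, C, D, E, F, G, H} covers every attribute.
{B, C} is a candidate key since {B, C}⁺ = {A, B, C, D, E, F, G, H} covers every attribute.
{B, E} is a candidate key since {B, E}⁺ = {A, B, C, D, E, F, G, H} covers every attribute.
No proper subset of any of these is a key, and no other minimal superkey exists.

{A, B}, {B, C}, {B, E}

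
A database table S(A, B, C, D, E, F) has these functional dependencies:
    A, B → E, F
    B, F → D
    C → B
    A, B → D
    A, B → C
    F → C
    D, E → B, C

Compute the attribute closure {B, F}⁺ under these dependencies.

Start with {B, F}.
B, F → D applies; add {D} → now {B, D, F}.
F → C applies; add {C} → now {B, C, D, F}.
No further FD applies.

{B, C, D, F}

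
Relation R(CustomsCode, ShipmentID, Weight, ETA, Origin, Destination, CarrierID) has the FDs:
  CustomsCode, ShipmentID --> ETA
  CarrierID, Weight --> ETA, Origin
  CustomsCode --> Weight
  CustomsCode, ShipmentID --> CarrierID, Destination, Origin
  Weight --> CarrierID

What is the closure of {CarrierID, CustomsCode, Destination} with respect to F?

Start with {CarrierID, CustomsCode, Destination}.
CustomsCode --> Weight applies; add {Weight} → now {CarrierID, CustomsCode, Destination, Weight}.
CarrierID, Weight --> ETA, Origin applies; add {ETA, Origin} → now {CarrierID, CustomsCode, Destination, ETA, Origin, Weight}.
No further FD applies.

{CarrierID, CustomsCode, Destination, ETA, Origin, Weight}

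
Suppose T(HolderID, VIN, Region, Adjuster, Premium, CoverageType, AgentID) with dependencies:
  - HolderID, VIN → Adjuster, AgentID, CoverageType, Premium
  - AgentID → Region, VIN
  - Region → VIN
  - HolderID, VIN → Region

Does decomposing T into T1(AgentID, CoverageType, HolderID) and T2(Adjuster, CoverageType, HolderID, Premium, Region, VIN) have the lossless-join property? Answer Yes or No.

No

The shared attributes are {CoverageType, HolderID} and {CoverageType, HolderID}⁺ = {CoverageType, HolderID}.
Neither T1 nor T2 is contained in that closure, so the decomposition is lossy.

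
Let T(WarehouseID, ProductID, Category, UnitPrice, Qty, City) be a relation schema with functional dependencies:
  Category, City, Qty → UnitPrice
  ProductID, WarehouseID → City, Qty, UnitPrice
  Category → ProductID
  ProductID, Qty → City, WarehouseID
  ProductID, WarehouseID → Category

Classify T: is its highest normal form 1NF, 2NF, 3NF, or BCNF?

Candidate keys: {Category, Qty}, {Category, WarehouseID}, {ProductID, Qty}, {ProductID, WarehouseID}. Prime attributes: {Category, ProductID, Qty, WarehouseID}.
For Category → ProductID we have {Category}⁺ = {Category, ProductID}; {Category} is not a superkey, so BCNF fails.
Its right-hand attributes {ProductID} are all prime, as are those of every other non-superkey FD — the relation is in 3NF.

3NF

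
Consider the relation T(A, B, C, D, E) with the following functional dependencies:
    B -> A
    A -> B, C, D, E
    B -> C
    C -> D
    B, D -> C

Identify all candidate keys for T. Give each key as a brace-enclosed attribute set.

{A}, {B}

{A}⁺ = {A, B, C, D, E} — all of the relation — so {A} is a candidate key.
{B}⁺ = {A, B, C, D, E} — all of the relation — so {B} is a candidate key.
These are minimal and exhaustive — every other superkey contains one of them.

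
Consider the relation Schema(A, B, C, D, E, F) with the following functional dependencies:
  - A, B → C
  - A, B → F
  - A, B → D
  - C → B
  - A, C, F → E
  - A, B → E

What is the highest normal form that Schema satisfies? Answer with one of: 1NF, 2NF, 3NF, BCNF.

Candidate keys: {A, B}, {A, C}. Prime attributes: {A, B, C}.
C → B breaks BCNF: {C}⁺ = {B, C}, so {C} is not a superkey.
But every attribute on its right side ({B}) is prime, and the same holds for every other non-superkey FD, so 3NF still holds.

3NF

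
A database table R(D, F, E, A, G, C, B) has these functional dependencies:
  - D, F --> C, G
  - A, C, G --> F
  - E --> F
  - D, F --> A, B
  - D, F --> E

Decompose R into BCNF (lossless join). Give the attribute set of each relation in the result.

{A, B, C, D, E, G}; {A, C, F, G}

Candidate keys of the original relation: {A, C, D, G}, {D, E}, {D, F}.
Within {A, B, C, D, E, F, G}: {A, C, G}⁺ ∩ {A, B, C, D, E, F, G} = {A, C, F, G}, not the whole set, so A, C, G --> F violates BCNF; decompose into {A, C, F, G} and {A, B, C, D, E, G}.
{A, C, F, G} is in BCNF.
{A, B, C, D, E, G} is in BCNF.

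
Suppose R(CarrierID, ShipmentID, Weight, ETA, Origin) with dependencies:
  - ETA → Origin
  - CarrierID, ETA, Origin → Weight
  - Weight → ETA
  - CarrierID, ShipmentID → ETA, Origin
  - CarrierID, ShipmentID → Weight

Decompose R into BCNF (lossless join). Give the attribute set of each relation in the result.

{CarrierID, ShipmentID, Weight}; {ETA, Origin}; {ETA, Weight}

Candidate key of the original relation: {CarrierID, ShipmentID}.
In {CarrierID, ETA, Origin, ShipmentID, Weight}, {ETA} is not a superkey ({ETA}⁺ restricted to this set is {ETA, Origin}), so split on ETA → Origin into {ETA, Origin} and {CarrierID, ETA, ShipmentID, Weight}.
{ETA, Origin} has no BCNF violation.
In {CarrierID, ETA, ShipmentID, Weight}, {Weight} is not a superkey ({Weight}⁺ restricted to this set is {ETA, Weight}), so split on Weight → ETA into {ETA, Weight} and {CarrierID, ShipmentID, Weight}.
{ETA, Weight} has no BCNF violation.
{CarrierID, ShipmentID, Weight} has no BCNF violation.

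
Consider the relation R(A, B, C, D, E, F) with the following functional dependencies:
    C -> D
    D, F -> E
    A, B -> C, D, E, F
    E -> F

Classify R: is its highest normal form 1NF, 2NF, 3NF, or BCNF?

Candidate key: {A, B}. Prime attributes: {A, B}.
C -> D: {C}⁺ = {C, D}, which is not all of the attributes, so the left side is not a superkey — BCNF is violated.
Because {D} is non-prime and the left side of C -> D is not a superkey, the relation is not in 3NF.
No non-prime attribute depends on a proper subset of any candidate key, so 2NF holds.

2NF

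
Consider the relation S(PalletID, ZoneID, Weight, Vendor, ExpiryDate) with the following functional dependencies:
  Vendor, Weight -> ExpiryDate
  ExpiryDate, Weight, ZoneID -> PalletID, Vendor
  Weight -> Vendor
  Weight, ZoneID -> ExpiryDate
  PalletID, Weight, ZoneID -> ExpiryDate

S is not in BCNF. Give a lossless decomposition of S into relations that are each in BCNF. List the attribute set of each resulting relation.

Candidate key of the original relation: {Weight, ZoneID}.
{ExpiryDate, PalletID, Vendor, Weight, ZoneID}: {Vendor, Weight} determines {ExpiryDate, Vendor, Weight} here but is not a superkey — split on Vendor, Weight -> ExpiryDate, giving {ExpiryDate, Vendor, Weight} and {PalletID, Vendor, Weight, ZoneID}.
{ExpiryDate, Vendor, Weight}: every determinant is a superkey — BCNF.
{PalletID, Vendor, Weight, ZoneID}: {Weight} determines {Vendor, Weight} here but is not a superkey — split on Weight -> Vendor, giving {Vendor, Weight} and {PalletID, Weight, ZoneID}.
{Vendor, Weight}: every determinant is a superkey — BCNF.
{PalletID, Weight, ZoneID}: every determinant is a superkey — BCNF.

{ExpiryDate, Vendor, Weight}; {PalletID, Weight, ZoneID}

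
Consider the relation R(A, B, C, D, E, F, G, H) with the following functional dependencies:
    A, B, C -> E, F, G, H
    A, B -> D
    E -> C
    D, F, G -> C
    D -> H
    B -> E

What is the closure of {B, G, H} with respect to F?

Start with {B, G, H}.
B -> E applies; add {E} → now {B, E, G, H}.
E -> C applies; add {C} → now {B, C, E, G, H}.
No further FD applies.

{B, C, E, G, H}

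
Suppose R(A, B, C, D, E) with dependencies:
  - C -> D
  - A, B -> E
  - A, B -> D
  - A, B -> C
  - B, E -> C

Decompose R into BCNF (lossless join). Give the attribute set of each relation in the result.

Candidate key of the original relation: {A, B}.
Within {A, B, C, D, E}: {C}⁺ ∩ {A, B, C, D, E} = {C, D}, not the whole set, so C -> D violates BCNF; decompose into {C, D} and {A, B, C, E}.
{C, D} has no BCNF violation.
Within {A, B, C, E}: {B, E}⁺ ∩ {A, B, C, E} = {B, C, E}, not the whole set, so B, E -> C violates BCNF; decompose into {B, C, E} and {A, B, E}.
{B, C, E} has no BCNF violation.
{A, B, E} has no BCNF violation.

{A, B, E}; {B, C, E}; {C, D}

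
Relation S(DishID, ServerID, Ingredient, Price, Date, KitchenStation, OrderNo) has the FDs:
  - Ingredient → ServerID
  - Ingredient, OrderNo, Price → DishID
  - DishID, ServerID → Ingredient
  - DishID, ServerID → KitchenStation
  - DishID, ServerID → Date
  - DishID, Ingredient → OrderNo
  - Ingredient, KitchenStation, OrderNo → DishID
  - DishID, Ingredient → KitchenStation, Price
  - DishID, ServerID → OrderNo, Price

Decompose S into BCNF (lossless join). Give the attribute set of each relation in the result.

Candidate keys of the original relation: {DishID, Ingredient}, {DishID, ServerID}, {Ingredient, KitchenStation, OrderNo}, {Ingredient, OrderNo, Price}.
Within {Date, DishID, Ingredient, KitchenStation, OrderNo, Price, ServerID}: {Ingredient}⁺ ∩ {Date, DishID, Ingredient, KitchenStation, OrderNo, Price, ServerID} = {Ingredient, ServerID}, not the whole set, so Ingredient → ServerID violates BCNF; decompose into {Ingredient, ServerID} and {Date, DishID, Ingredient, KitchenStation, OrderNo, Price}.
{Ingredient, ServerID} has no BCNF violation.
{Date, DishID, Ingredient, KitchenStation, OrderNo, Price} has no BCNF violation.

{Date, DishID, Ingredient, KitchenStation, OrderNo, Price}; {Ingredient, ServerID}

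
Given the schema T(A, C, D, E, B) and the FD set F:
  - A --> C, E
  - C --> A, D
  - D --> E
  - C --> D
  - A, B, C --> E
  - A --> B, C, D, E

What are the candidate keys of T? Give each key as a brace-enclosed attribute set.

{A}, {C}

{A}⁺ = {A, B, C, D, E} — all of the relation — so {A} is a candidate key.
{C}⁺ = {A, B, C, D, E} — all of the relation — so {C} is a candidate key.
These are minimal and exhaustive — every other superkey contains one of them.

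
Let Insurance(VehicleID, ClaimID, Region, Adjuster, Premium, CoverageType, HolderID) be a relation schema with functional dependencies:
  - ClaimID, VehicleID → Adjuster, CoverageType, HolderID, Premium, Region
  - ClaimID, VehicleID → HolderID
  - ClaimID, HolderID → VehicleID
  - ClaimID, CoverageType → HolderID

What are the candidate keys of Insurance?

{ClaimID, CoverageType}, {ClaimID, HolderID}, {ClaimID, VehicleID}

No FD produces {ClaimID}, so it must be in every candidate key.
{ClaimID, CoverageType}⁺ = {Adjuster, ClaimID, CoverageType, HolderID, Premium, Region, VehicleID}, which is every attribute, so {ClaimID, CoverageType} is a candidate key.
{ClaimID, HolderID}⁺ = {Adjuster, ClaimID, CoverageType, HolderID, Premium, Region, VehicleID}, which is every attribute, so {ClaimID, HolderID} is a candidate key.
{ClaimID, VehicleID}⁺ = {Adjuster, ClaimID, CoverageType, HolderID, Premium, Region, VehicleID}, which is every attribute, so {ClaimID, VehicleID} is a candidate key.
No proper subset of any of these is a key, and no other minimal superkey exists.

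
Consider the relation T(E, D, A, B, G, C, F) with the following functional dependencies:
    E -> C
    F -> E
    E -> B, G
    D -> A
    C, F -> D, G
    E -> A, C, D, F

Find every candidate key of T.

Closure of {E} is {A, B, C, D, E, F, G}, the whole schema; {E} is a candidate key.
Closure of {F} is {A, B, C, D, E, F, G}, the whole schema; {F} is a candidate key.
No proper subset of any of these is a key, and no other minimal superkey exists.

{E}, {F}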